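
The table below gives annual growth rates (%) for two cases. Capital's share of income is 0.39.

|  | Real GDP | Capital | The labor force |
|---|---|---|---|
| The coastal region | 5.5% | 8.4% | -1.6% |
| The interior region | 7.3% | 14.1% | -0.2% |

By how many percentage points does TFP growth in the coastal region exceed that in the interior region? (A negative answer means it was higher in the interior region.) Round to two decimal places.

1.28 percentage points

Labor's share = 1 − 0.39 = 0.61.
The coastal region: TFP = 5.5 − 3.276 + 0.976 = 3.2%.
The interior region: TFP = 7.3 − 5.499 + 0.122 = 1.923%.
Difference = 3.2 − (1.923) = 1.277 pp.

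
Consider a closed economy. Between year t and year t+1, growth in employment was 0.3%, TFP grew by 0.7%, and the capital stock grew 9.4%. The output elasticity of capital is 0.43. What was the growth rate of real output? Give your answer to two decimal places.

4.91%

Labor's share = 1 − 0.43 = 0.57.
The capital stock: 0.43 × 9.4 = 4.042 pp.
Employment: 0.57 × 0.3 = 0.171 pp.
Output growth = 0.7 + 4.213 = 4.913%.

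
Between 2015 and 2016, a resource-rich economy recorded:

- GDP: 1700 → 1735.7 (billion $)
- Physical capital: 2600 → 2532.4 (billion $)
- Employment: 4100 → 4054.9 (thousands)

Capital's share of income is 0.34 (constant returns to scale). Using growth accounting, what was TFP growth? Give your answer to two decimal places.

GDP growth = (1735.7 − 1700) / 1700 = 2.1%.
Physical capital growth = (2532.4 − 2600) / 2600 = -2.6%.
Employment growth = (4054.9 − 4100) / 4100 = -1.1%.
Labor's share = 1 − 0.34 = 0.66.
Physical capital: 0.34 × (-2.6) = -0.884 pp.
Employment: 0.66 × (-1.1) = -0.726 pp.
TFP growth = 2.1 + 1.61 = 3.71%.

3.71%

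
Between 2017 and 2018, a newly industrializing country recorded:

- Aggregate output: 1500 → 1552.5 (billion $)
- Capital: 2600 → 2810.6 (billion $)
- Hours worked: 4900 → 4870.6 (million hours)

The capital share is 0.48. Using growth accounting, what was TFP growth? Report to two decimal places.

-0.08%

Aggregate output growth = (1552.5 − 1500) / 1500 = 3.5%.
Capital growth = (2810.6 − 2600) / 2600 = 8.1%.
Hours worked growth = (4870.6 − 4900) / 4900 = -0.6%.
Labor's share = 1 − 0.48 = 0.52.
Capital: 0.48 × 8.1 = 3.888 pp.
Hours worked: 0.52 × (-0.6) = -0.312 pp.
TFP growth = 3.5 − 3.576 = -0.076%.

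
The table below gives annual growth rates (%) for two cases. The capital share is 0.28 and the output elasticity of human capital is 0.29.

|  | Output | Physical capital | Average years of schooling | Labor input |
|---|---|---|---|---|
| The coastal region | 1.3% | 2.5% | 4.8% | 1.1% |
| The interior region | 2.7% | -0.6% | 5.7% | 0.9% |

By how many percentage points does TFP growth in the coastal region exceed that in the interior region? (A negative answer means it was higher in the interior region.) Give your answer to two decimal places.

Labor's share = 1 − 0.28 − 0.29 = 0.43.
The coastal region: TFP = 1.3 − 0.7 − 1.392 − 0.473 = -1.265%.
The interior region: TFP = 2.7 + 0.168 − 1.653 − 0.387 = 0.828%.
Difference = -1.265 − (0.828) = -2.093 pp.

-2.09 percentage points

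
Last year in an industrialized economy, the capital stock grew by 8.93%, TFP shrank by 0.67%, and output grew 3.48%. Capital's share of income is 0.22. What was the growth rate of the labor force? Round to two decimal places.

The labor force growth was 2.80%.

Labor's share = 1 − 0.22 = 0.78.
gY = gA + 0.22×8.93 + 0.78×g.
0.78×g = 3.48 + 0.67 − 1.9646 = 2.1854.
g = 2.1854 / 0.78 = 2.8018%.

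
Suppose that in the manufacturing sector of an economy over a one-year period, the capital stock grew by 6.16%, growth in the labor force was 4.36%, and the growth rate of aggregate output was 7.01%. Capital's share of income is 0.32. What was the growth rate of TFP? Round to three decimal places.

Labor's share = 1 − 0.32 = 0.68.
The capital stock: 0.32 × 6.16 = 1.9712 pp.
The labor force: 0.68 × 4.36 = 2.9648 pp.
TFP growth = 7.01 − 4.936 = 2.074%.

2.074%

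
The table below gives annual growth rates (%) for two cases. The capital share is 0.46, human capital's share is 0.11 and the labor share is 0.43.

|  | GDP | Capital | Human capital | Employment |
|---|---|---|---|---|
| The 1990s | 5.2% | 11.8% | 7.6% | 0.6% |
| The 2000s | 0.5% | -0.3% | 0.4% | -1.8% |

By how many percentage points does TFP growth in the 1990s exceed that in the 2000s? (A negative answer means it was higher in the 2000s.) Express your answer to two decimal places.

Labor's share = 1 − 0.46 − 0.11 = 0.43.
The 1990s: TFP = 5.2 − 5.428 − 0.836 − 0.258 = -1.322%.
The 2000s: TFP = 0.5 + 0.138 − 0.044 + 0.774 = 1.368%.
Difference = -1.322 − (1.368) = -2.69 pp.

-2.69 percentage points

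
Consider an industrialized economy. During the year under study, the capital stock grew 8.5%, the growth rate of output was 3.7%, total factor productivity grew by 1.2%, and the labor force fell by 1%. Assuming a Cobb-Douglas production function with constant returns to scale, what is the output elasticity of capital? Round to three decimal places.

gY = gA + α·gK + (1−α)·gL, so gY − gA − gL = α(gK − gL).
3.7 − 1.2 + 1 = α × (8.5 − (-1)).
3.5 = 9.5 α, so α = 0.36842.

The output elasticity of capital is 0.368.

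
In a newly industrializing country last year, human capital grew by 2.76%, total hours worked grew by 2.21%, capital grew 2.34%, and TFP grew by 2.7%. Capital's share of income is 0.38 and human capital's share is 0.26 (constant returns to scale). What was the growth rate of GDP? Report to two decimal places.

Labor's share = 1 − 0.38 − 0.26 = 0.36.
Capital: 0.38 × 2.34 = 0.8892 pp.
Human capital: 0.26 × 2.76 = 0.7176 pp.
Total hours worked: 0.36 × 2.21 = 0.7956 pp.
Output growth = 2.7 + 2.4024 = 5.1024%.

5.10%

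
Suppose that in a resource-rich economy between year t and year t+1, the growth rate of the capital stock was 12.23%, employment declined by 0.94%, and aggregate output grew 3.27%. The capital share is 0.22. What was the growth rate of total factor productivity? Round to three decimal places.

Labor's share = 1 − 0.22 = 0.78.
The capital stock: 0.22 × 12.23 = 2.6906 pp.
Employment: 0.78 × (-0.94) = -0.7332 pp.
TFP growth = 3.27 − 1.9574 = 1.3126%.

1.313%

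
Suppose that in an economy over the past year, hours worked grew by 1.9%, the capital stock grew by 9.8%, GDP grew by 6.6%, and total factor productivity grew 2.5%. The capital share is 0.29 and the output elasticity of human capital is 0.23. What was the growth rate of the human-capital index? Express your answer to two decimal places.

1.50%

Labor's share = 1 − 0.29 − 0.23 = 0.48.
gY = gA + 0.29×9.8 + 0.48×1.9 + 0.23×g.
0.23×g = 6.6 − 2.5 − 3.754 = 0.346.
g = 0.346 / 0.23 = 1.5043%.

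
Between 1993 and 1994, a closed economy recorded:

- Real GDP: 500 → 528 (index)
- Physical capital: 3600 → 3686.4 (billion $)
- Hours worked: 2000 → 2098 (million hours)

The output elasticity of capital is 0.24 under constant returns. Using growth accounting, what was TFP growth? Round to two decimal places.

Real GDP growth = (528 − 500) / 500 = 5.6%.
Physical capital growth = (3686.4 − 3600) / 3600 = 2.4%.
Hours worked growth = (2098 − 2000) / 2000 = 4.9%.
Labor's share = 1 − 0.24 = 0.76.
Physical capital: 0.24 × 2.4 = 0.576 pp.
Hours worked: 0.76 × 4.9 = 3.724 pp.
TFP growth = 5.6 − 4.3 = 1.3%.

1.30%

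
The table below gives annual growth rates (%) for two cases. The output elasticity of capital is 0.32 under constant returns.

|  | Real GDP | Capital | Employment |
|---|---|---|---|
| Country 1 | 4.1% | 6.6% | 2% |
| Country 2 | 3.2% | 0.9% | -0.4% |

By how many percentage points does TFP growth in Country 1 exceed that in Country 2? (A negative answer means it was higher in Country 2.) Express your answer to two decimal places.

Labor's share = 1 − 0.32 = 0.68.
Country 1: TFP = 4.1 − 2.112 − 1.36 = 0.628%.
Country 2: TFP = 3.2 − 0.288 + 0.272 = 3.184%.
Difference = 0.628 − (3.184) = -2.556 pp.

-2.56 percentage points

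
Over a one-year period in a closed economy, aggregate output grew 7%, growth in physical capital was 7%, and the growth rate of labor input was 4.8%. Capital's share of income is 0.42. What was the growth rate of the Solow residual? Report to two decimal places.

1.28%

Labor's share = 1 − 0.42 = 0.58.
Physical capital: 0.42 × 7 = 2.94 pp.
Labor input: 0.58 × 4.8 = 2.784 pp.
TFP growth = 7 − 5.724 = 1.276%.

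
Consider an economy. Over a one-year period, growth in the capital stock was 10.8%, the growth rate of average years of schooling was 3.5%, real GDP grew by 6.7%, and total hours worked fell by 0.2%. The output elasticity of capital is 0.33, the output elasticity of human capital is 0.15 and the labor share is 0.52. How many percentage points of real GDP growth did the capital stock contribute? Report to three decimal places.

3.564 pp

Contribution = share × growth = 0.33 × 10.8 = 3.564 pp.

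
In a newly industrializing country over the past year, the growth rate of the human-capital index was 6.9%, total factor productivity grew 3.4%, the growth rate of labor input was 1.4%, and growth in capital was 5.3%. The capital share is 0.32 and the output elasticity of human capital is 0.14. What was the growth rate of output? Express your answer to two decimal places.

Labor's share = 1 − 0.32 − 0.14 = 0.54.
Capital: 0.32 × 5.3 = 1.696 pp.
The human-capital index: 0.14 × 6.9 = 0.966 pp.
Labor input: 0.54 × 1.4 = 0.756 pp.
Output growth = 3.4 + 3.418 = 6.818%.

Output grew 6.82%.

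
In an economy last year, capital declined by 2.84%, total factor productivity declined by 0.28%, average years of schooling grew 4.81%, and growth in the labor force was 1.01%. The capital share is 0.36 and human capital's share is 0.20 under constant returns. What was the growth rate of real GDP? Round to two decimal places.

Labor's share = 1 − 0.36 − 0.2 = 0.44.
Capital: 0.36 × (-2.84) = -1.0224 pp.
Average years of schooling: 0.2 × 4.81 = 0.962 pp.
The labor force: 0.44 × 1.01 = 0.4444 pp.
Output growth = -0.28 + 0.384 = 0.104%.

0.10%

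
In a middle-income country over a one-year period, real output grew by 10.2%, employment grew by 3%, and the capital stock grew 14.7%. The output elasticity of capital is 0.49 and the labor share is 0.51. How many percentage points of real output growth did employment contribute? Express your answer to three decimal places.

1.530 pp

Labor's share = 1 − 0.49 = 0.51.
Contribution = share × growth = 0.51 × 3 = 1.53 pp.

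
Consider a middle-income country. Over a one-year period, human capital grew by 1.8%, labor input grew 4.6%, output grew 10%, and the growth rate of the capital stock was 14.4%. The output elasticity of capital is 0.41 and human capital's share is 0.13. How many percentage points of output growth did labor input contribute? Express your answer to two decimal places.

Labor's share = 1 − 0.41 − 0.13 = 0.46.
Contribution = share × growth = 0.46 × 4.6 = 2.116 pp.

2.12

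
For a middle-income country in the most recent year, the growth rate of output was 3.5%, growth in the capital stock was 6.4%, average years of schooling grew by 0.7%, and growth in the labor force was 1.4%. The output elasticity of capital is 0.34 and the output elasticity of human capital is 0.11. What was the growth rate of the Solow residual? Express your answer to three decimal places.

Labor's share = 1 − 0.34 − 0.11 = 0.55.
The capital stock: 0.34 × 6.4 = 2.176 pp.
Average years of schooling: 0.11 × 0.7 = 0.077 pp.
The labor force: 0.55 × 1.4 = 0.77 pp.
TFP growth = 3.5 − 3.023 = 0.477%.

0.477%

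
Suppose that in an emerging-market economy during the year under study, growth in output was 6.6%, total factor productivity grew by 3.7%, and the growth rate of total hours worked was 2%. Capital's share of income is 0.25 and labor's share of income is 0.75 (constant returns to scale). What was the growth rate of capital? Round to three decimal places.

Labor's share = 1 − 0.25 = 0.75.
gY = gA + 0.75×2 + 0.25×g.
0.25×g = 6.6 − 3.7 − 1.5 = 1.4.
g = 1.4 / 0.25 = 5.6%.

Capital growth was 5.600%.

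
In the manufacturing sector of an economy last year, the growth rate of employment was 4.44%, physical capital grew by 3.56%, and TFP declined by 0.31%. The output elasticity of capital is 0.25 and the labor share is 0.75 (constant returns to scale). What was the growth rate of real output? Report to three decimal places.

3.910%

Labor's share = 1 − 0.25 = 0.75.
Physical capital: 0.25 × 3.56 = 0.89 pp.
Employment: 0.75 × 4.44 = 3.33 pp.
Output growth = -0.31 + 4.22 = 3.91%.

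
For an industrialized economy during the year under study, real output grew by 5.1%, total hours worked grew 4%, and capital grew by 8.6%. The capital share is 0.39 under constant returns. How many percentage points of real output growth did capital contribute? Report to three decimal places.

3.354 percentage points

Contribution = share × growth = 0.39 × 8.6 = 3.354 pp.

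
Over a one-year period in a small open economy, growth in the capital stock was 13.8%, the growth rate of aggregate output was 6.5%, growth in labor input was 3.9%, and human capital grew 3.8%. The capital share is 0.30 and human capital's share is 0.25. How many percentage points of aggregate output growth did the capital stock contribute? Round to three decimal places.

4.140

Contribution = share × growth = 0.3 × 13.8 = 4.14 pp.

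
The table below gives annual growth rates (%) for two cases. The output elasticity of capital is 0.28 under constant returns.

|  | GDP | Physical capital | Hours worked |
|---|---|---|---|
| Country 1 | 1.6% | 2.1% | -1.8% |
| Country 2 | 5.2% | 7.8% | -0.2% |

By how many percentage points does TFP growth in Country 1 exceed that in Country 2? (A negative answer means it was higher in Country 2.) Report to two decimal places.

Labor's share = 1 − 0.28 = 0.72.
Country 1: TFP = 1.6 − 0.588 + 1.296 = 2.308%.
Country 2: TFP = 5.2 − 2.184 + 0.144 = 3.16%.
Difference = 2.308 − (3.16) = -0.852 pp.

-0.85 percentage points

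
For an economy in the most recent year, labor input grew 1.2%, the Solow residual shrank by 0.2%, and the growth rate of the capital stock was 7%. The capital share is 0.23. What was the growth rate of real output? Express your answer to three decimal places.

2.334%

Labor's share = 1 − 0.23 = 0.77.
The capital stock: 0.23 × 7 = 1.61 pp.
Labor input: 0.77 × 1.2 = 0.924 pp.
Output growth = -0.2 + 2.534 = 2.334%.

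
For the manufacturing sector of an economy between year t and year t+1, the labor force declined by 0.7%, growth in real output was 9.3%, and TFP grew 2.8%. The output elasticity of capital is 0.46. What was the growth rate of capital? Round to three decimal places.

Labor's share = 1 − 0.46 = 0.54.
gY = gA + 0.54×(-0.7) + 0.46×g.
0.46×g = 9.3 − 2.8 + 0.378 = 6.878.
g = 6.878 / 0.46 = 14.95217%.

14.952%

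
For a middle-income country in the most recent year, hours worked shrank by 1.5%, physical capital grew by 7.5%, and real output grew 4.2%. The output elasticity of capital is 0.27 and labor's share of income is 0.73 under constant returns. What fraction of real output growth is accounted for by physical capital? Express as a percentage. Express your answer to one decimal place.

Physical capital contributed 0.27 × 7.5 = 2.025 pp.
Share of growth = 2.025 / 4.2 × 100 = 48.214%.

Physical capital accounted for 48.2% of growth.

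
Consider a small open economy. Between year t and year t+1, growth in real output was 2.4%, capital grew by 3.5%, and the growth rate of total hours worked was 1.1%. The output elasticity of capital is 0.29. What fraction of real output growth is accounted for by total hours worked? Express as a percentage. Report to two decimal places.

32.54%

Labor's share = 1 − 0.29 = 0.71.
Total hours worked contributed 0.71 × 1.1 = 0.781 pp.
Share of growth = 0.781 / 2.4 × 100 = 32.5417%.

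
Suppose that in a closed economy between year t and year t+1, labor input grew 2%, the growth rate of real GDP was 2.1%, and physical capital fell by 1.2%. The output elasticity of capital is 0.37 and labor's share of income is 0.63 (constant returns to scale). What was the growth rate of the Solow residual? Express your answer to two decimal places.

The Solow residual growth was 1.28%.

Labor's share = 1 − 0.37 = 0.63.
Physical capital: 0.37 × (-1.2) = -0.444 pp.
Labor input: 0.63 × 2 = 1.26 pp.
TFP growth = 2.1 − 0.816 = 1.284%.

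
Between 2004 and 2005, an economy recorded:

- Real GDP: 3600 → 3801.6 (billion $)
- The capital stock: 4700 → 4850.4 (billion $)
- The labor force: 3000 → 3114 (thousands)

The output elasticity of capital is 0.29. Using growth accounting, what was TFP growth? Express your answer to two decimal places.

1.97%

Real GDP growth = (3801.6 − 3600) / 3600 = 5.6%.
The capital stock growth = (4850.4 − 4700) / 4700 = 3.2%.
The labor force growth = (3114 − 3000) / 3000 = 3.8%.
Labor's share = 1 − 0.29 = 0.71.
The capital stock: 0.29 × 3.2 = 0.928 pp.
The labor force: 0.71 × 3.8 = 2.698 pp.
TFP growth = 5.6 − 3.626 = 1.974%.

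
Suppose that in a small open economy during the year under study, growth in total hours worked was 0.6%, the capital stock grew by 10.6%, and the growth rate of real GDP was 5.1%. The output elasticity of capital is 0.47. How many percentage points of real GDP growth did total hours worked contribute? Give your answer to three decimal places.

0.318

Labor's share = 1 − 0.47 = 0.53.
Contribution = share × growth = 0.53 × 0.6 = 0.318 pp.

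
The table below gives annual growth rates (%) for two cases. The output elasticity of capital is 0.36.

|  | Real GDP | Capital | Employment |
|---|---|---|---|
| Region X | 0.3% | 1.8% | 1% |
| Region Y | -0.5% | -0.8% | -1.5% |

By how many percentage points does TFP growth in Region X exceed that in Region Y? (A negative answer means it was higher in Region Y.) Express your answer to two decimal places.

-1.74 percentage points

Labor's share = 1 − 0.36 = 0.64.
Region X: TFP = 0.3 − 0.648 − 0.64 = -0.988%.
Region Y: TFP = -0.5 + 0.288 + 0.96 = 0.748%.
Difference = -0.988 − (0.748) = -1.736 pp.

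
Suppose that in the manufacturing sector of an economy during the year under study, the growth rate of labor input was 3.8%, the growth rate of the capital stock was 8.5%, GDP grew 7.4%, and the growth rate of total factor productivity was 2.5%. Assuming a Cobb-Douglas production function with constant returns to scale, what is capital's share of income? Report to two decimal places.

gY = gA + α·gK + (1−α)·gL, so gY − gA − gL = α(gK − gL).
7.4 − 2.5 − 3.8 = α × (8.5 − 3.8).
1.1 = 4.7 α, so α = 0.234.

α = 0.23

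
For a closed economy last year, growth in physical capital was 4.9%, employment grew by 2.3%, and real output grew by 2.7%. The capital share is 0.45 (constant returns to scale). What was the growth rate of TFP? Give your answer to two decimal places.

-0.77%

Labor's share = 1 − 0.45 = 0.55.
Physical capital: 0.45 × 4.9 = 2.205 pp.
Employment: 0.55 × 2.3 = 1.265 pp.
TFP growth = 2.7 − 3.47 = -0.77%.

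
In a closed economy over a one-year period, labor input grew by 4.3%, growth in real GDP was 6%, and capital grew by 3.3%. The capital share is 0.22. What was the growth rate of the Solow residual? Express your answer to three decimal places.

Labor's share = 1 − 0.22 = 0.78.
Capital: 0.22 × 3.3 = 0.726 pp.
Labor input: 0.78 × 4.3 = 3.354 pp.
TFP growth = 6 − 4.08 = 1.92%.

1.920%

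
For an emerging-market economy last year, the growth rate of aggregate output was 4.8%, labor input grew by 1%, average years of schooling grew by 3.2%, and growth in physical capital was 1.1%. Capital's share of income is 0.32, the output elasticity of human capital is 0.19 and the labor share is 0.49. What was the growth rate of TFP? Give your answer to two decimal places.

Labor's share = 1 − 0.32 − 0.19 = 0.49.
Physical capital: 0.32 × 1.1 = 0.352 pp.
Average years of schooling: 0.19 × 3.2 = 0.608 pp.
Labor input: 0.49 × 1 = 0.49 pp.
TFP growth = 4.8 − 1.45 = 3.35%.

TFP growth was 3.35%.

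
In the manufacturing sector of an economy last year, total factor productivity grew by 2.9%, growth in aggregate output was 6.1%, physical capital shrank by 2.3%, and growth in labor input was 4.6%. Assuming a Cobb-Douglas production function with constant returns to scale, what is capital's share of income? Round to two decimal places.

0.20

gY = gA + α·gK + (1−α)·gL, so gY − gA − gL = α(gK − gL).
6.1 − 2.9 − 4.6 = α × (-2.3 − 4.6).
-1.4 = -6.9 α, so α = 0.2029.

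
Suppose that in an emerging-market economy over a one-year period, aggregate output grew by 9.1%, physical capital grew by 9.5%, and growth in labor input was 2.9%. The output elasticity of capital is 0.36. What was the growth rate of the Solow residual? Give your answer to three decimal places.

3.824%

Labor's share = 1 − 0.36 = 0.64.
Physical capital: 0.36 × 9.5 = 3.42 pp.
Labor input: 0.64 × 2.9 = 1.856 pp.
TFP growth = 9.1 − 5.276 = 3.824%.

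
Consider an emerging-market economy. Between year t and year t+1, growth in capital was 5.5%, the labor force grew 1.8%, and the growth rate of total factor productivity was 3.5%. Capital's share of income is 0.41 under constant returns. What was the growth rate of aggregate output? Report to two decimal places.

Aggregate output grew 6.82%.

Labor's share = 1 − 0.41 = 0.59.
Capital: 0.41 × 5.5 = 2.255 pp.
The labor force: 0.59 × 1.8 = 1.062 pp.
Output growth = 3.5 + 3.317 = 6.817%.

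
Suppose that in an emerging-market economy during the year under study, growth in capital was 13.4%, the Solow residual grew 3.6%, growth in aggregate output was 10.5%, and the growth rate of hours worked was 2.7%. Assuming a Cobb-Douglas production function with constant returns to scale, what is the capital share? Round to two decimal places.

α = 0.39

gY = gA + α·gK + (1−α)·gL, so gY − gA − gL = α(gK − gL).
10.5 − 3.6 − 2.7 = α × (13.4 − 2.7).
4.2 = 10.7 α, so α = 0.3925.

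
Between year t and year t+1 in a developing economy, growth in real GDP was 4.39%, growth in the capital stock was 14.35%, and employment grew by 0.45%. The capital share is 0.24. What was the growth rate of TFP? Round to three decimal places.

Labor's share = 1 − 0.24 = 0.76.
The capital stock: 0.24 × 14.35 = 3.444 pp.
Employment: 0.76 × 0.45 = 0.342 pp.
TFP growth = 4.39 − 3.786 = 0.604%.

TFP grew 0.604%.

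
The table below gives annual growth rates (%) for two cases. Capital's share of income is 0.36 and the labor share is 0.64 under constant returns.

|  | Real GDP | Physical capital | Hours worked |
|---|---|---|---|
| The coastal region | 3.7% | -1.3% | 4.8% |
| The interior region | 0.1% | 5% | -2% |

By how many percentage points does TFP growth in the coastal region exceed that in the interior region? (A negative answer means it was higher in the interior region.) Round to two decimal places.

1.52 percentage points

Labor's share = 1 − 0.36 = 0.64.
The coastal region: TFP = 3.7 + 0.468 − 3.072 = 1.096%.
The interior region: TFP = 0.1 − 1.8 + 1.28 = -0.42%.
Difference = 1.096 − (-0.42) = 1.516 pp.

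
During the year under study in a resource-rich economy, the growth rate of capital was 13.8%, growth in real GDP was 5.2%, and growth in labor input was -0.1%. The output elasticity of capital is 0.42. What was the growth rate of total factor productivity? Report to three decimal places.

-0.538%

Labor's share = 1 − 0.42 = 0.58.
Capital: 0.42 × 13.8 = 5.796 pp.
Labor input: 0.58 × (-0.1) = -0.058 pp.
TFP growth = 5.2 − 5.738 = -0.538%.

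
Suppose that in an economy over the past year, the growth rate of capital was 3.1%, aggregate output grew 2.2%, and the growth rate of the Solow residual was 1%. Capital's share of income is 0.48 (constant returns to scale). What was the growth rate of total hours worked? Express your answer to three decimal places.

-0.554%

Labor's share = 1 − 0.48 = 0.52.
gY = gA + 0.48×3.1 + 0.52×g.
0.52×g = 2.2 − 1 − 1.488 = -0.288.
g = -0.288 / 0.52 = -0.55385%.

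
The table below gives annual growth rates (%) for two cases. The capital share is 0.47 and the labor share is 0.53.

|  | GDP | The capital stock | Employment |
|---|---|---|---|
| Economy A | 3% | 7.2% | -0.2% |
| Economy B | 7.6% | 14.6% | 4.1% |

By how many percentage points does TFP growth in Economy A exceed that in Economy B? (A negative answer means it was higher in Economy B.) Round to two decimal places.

Labor's share = 1 − 0.47 = 0.53.
Economy A: TFP = 3 − 3.384 + 0.106 = -0.278%.
Economy B: TFP = 7.6 − 6.862 − 2.173 = -1.435%.
Difference = -0.278 − (-1.435) = 1.157 pp.

1.16 percentage points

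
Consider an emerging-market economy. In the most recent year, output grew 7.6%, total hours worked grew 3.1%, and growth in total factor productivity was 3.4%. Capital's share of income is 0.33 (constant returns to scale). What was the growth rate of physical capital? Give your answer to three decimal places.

Physical capital grew 6.433%.

Labor's share = 1 − 0.33 = 0.67.
gY = gA + 0.67×3.1 + 0.33×g.
0.33×g = 7.6 − 3.4 − 2.077 = 2.123.
g = 2.123 / 0.33 = 6.43333%.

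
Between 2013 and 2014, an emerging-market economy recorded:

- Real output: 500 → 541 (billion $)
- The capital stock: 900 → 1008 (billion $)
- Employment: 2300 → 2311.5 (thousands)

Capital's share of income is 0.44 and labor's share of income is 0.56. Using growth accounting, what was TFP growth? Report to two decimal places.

Real output growth = (541 − 500) / 500 = 8.2%.
The capital stock growth = (1008 − 900) / 900 = 12%.
Employment growth = (2311.5 − 2300) / 2300 = 0.5%.
Labor's share = 1 − 0.44 = 0.56.
The capital stock: 0.44 × 12 = 5.28 pp.
Employment: 0.56 × 0.5 = 0.28 pp.
TFP growth = 8.2 − 5.56 = 2.64%.

2.64%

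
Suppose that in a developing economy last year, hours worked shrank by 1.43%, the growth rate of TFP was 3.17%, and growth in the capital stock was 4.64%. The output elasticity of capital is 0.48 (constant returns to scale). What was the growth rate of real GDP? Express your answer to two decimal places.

Labor's share = 1 − 0.48 = 0.52.
The capital stock: 0.48 × 4.64 = 2.2272 pp.
Hours worked: 0.52 × (-1.43) = -0.7436 pp.
Output growth = 3.17 + 1.4836 = 4.6536%.

Real GDP growth was 4.65%.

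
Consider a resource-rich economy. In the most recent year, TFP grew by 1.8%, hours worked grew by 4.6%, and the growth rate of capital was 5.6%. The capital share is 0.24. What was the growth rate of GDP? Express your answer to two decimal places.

6.64%

Labor's share = 1 − 0.24 = 0.76.
Capital: 0.24 × 5.6 = 1.344 pp.
Hours worked: 0.76 × 4.6 = 3.496 pp.
Output growth = 1.8 + 4.84 = 6.64%.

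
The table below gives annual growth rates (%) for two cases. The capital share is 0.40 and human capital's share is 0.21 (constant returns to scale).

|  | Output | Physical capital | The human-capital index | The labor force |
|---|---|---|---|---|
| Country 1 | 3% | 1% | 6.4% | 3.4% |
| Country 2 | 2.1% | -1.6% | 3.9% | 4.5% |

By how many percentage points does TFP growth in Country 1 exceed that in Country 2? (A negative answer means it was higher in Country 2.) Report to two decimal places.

Labor's share = 1 − 0.4 − 0.21 = 0.39.
Country 1: TFP = 3 − 0.4 − 1.344 − 1.326 = -0.07%.
Country 2: TFP = 2.1 + 0.64 − 0.819 − 1.755 = 0.166%.
Difference = -0.07 − (0.166) = -0.236 pp.

-0.24 percentage points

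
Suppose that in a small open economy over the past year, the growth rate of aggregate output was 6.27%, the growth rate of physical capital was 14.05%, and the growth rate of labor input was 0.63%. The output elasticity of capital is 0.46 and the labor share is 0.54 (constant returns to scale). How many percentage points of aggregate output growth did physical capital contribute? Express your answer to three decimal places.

Contribution = share × growth = 0.46 × 14.05 = 6.463 pp.

6.463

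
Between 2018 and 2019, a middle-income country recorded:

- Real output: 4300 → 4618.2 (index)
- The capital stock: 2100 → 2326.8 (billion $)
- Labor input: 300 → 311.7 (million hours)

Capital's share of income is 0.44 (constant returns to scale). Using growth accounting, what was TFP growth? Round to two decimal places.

0.46%

Real output growth = (4618.2 − 4300) / 4300 = 7.4%.
The capital stock growth = (2326.8 − 2100) / 2100 = 10.8%.
Labor input growth = (311.7 − 300) / 300 = 3.9%.
Labor's share = 1 − 0.44 = 0.56.
The capital stock: 0.44 × 10.8 = 4.752 pp.
Labor input: 0.56 × 3.9 = 2.184 pp.
TFP growth = 7.4 − 6.936 = 0.464%.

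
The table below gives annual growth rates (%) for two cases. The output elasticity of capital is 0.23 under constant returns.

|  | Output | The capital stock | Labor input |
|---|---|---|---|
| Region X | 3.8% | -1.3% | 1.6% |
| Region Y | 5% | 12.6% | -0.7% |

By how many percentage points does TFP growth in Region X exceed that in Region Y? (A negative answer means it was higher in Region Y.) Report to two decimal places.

0.23 percentage points

Labor's share = 1 − 0.23 = 0.77.
Region X: TFP = 3.8 + 0.299 − 1.232 = 2.867%.
Region Y: TFP = 5 − 2.898 + 0.539 = 2.641%.
Difference = 2.867 − (2.641) = 0.226 pp.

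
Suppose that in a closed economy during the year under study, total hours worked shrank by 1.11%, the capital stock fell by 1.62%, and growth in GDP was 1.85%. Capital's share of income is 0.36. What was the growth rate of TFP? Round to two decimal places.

Labor's share = 1 − 0.36 = 0.64.
The capital stock: 0.36 × (-1.62) = -0.5832 pp.
Total hours worked: 0.64 × (-1.11) = -0.7104 pp.
TFP growth = 1.85 + 1.2936 = 3.1436%.

TFP grew 3.14%.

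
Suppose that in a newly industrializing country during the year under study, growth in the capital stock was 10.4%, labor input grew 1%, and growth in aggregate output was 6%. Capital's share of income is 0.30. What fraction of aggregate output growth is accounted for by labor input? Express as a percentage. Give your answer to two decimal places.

Labor's share = 1 − 0.3 = 0.7.
Labor input contributed 0.7 × 1 = 0.7 pp.
Share of growth = 0.7 / 6 × 100 = 11.6667%.

11.67%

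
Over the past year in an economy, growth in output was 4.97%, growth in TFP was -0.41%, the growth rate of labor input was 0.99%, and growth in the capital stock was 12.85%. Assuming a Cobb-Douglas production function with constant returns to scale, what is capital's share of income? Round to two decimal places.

α = 0.37

gY = gA + α·gK + (1−α)·gL, so gY − gA − gL = α(gK − gL).
4.97 + 0.41 − 0.99 = α × (12.85 − 0.99).
4.39 = 11.86 α, so α = 0.3702.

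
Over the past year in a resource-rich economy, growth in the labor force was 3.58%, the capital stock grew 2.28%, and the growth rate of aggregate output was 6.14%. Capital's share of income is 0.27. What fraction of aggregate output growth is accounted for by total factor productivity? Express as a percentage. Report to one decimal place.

Labor's share = 1 − 0.27 = 0.73.
The capital stock: 0.27 × 2.28 = 0.6156 pp.
The labor force: 0.73 × 3.58 = 2.6134 pp.
TFP growth = 6.14 − 3.229 = 2.911%.
TFP share of growth = 2.911 / 6.14 × 100 = 47.41%.

47.4%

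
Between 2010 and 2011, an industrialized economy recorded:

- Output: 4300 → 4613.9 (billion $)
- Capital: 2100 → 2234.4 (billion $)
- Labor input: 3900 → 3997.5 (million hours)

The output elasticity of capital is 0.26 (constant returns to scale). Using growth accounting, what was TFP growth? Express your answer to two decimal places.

Output growth = (4613.9 − 4300) / 4300 = 7.3%.
Capital growth = (2234.4 − 2100) / 2100 = 6.4%.
Labor input growth = (3997.5 − 3900) / 3900 = 2.5%.
Labor's share = 1 − 0.26 = 0.74.
Capital: 0.26 × 6.4 = 1.664 pp.
Labor input: 0.74 × 2.5 = 1.85 pp.
TFP growth = 7.3 − 3.514 = 3.786%.

3.79%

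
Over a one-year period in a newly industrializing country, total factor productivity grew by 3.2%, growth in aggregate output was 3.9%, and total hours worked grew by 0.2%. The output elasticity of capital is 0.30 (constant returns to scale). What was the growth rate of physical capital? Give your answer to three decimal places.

Labor's share = 1 − 0.3 = 0.7.
gY = gA + 0.7×0.2 + 0.3×g.
0.3×g = 3.9 − 3.2 − 0.14 = 0.56.
g = 0.56 / 0.3 = 1.86667%.

1.867%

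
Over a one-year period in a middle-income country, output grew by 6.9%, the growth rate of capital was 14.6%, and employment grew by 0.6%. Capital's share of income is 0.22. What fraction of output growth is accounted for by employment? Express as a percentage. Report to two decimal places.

Employment accounted for 6.78% of growth.

Labor's share = 1 − 0.22 = 0.78.
Employment contributed 0.78 × 0.6 = 0.468 pp.
Share of growth = 0.468 / 6.9 × 100 = 6.7826%.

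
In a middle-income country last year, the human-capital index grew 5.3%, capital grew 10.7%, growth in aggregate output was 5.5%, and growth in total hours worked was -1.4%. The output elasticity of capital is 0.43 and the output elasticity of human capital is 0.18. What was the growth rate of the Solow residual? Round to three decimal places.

0.491%

Labor's share = 1 − 0.43 − 0.18 = 0.39.
Capital: 0.43 × 10.7 = 4.601 pp.
The human-capital index: 0.18 × 5.3 = 0.954 pp.
Total hours worked: 0.39 × (-1.4) = -0.546 pp.
TFP growth = 5.5 − 5.009 = 0.491%.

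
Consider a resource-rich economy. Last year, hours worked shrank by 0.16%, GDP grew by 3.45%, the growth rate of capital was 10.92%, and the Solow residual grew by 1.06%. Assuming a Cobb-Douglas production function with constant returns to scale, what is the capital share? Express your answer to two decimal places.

The capital share is 0.23.

gY = gA + α·gK + (1−α)·gL, so gY − gA − gL = α(gK − gL).
3.45 − 1.06 + 0.16 = α × (10.92 − (-0.16)).
2.55 = 11.08 α, so α = 0.2301.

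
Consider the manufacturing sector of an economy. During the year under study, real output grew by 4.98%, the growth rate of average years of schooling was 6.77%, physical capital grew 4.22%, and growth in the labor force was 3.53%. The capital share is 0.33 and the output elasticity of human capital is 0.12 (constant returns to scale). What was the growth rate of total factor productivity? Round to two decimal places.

Total factor productivity growth was 0.83%.

Labor's share = 1 − 0.33 − 0.12 = 0.55.
Physical capital: 0.33 × 4.22 = 1.3926 pp.
Average years of schooling: 0.12 × 6.77 = 0.8124 pp.
The labor force: 0.55 × 3.53 = 1.9415 pp.
TFP growth = 4.98 − 4.1465 = 0.8335%.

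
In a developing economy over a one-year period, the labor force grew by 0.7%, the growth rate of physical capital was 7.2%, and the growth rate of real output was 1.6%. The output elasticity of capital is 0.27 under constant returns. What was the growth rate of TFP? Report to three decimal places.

Labor's share = 1 − 0.27 = 0.73.
Physical capital: 0.27 × 7.2 = 1.944 pp.
The labor force: 0.73 × 0.7 = 0.511 pp.
TFP growth = 1.6 − 2.455 = -0.855%.

-0.855%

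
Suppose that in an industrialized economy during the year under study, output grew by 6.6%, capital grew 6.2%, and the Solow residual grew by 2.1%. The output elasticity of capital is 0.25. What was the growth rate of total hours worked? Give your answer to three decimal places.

Labor's share = 1 − 0.25 = 0.75.
gY = gA + 0.25×6.2 + 0.75×g.
0.75×g = 6.6 − 2.1 − 1.55 = 2.95.
g = 2.95 / 0.75 = 3.93333%.

3.933%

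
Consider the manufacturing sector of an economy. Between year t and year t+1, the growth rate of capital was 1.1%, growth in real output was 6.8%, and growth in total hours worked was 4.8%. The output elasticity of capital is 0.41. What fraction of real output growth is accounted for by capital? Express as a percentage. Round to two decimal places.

Capital accounted for 6.63% of growth.

Capital contributed 0.41 × 1.1 = 0.451 pp.
Share of growth = 0.451 / 6.8 × 100 = 6.6324%.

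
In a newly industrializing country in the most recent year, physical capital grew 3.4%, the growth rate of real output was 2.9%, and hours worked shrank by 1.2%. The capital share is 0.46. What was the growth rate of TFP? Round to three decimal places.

1.984%

Labor's share = 1 − 0.46 = 0.54.
Physical capital: 0.46 × 3.4 = 1.564 pp.
Hours worked: 0.54 × (-1.2) = -0.648 pp.
TFP growth = 2.9 − 0.916 = 1.984%.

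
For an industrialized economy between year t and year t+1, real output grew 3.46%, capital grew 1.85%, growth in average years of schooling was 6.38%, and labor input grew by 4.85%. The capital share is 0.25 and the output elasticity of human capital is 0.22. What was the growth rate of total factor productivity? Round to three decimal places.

-0.977%

Labor's share = 1 − 0.25 − 0.22 = 0.53.
Capital: 0.25 × 1.85 = 0.4625 pp.
Average years of schooling: 0.22 × 6.38 = 1.4036 pp.
Labor input: 0.53 × 4.85 = 2.5705 pp.
TFP growth = 3.46 − 4.4366 = -0.9766%.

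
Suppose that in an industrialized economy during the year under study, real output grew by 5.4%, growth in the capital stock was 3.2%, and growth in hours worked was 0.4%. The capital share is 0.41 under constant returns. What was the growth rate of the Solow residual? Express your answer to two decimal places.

Labor's share = 1 − 0.41 = 0.59.
The capital stock: 0.41 × 3.2 = 1.312 pp.
Hours worked: 0.59 × 0.4 = 0.236 pp.
TFP growth = 5.4 − 1.548 = 3.852%.

3.85%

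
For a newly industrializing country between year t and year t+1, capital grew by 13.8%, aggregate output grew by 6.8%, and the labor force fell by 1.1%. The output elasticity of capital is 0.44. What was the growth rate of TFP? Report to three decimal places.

TFP growth was 1.344%.

Labor's share = 1 − 0.44 = 0.56.
Capital: 0.44 × 13.8 = 6.072 pp.
The labor force: 0.56 × (-1.1) = -0.616 pp.
TFP growth = 6.8 − 5.456 = 1.344%.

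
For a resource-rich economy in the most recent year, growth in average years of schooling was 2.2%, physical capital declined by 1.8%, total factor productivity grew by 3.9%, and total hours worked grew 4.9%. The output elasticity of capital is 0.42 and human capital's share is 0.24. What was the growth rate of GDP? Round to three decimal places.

5.338%

Labor's share = 1 − 0.42 − 0.24 = 0.34.
Physical capital: 0.42 × (-1.8) = -0.756 pp.
Average years of schooling: 0.24 × 2.2 = 0.528 pp.
Total hours worked: 0.34 × 4.9 = 1.666 pp.
Output growth = 3.9 + 1.438 = 5.338%.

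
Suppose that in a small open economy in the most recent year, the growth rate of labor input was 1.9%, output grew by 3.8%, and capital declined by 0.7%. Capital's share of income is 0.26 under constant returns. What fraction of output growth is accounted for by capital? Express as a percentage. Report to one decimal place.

-4.8%

Capital contributed 0.26 × (-0.7) = -0.182 pp.
Share of growth = -0.182 / 3.8 × 100 = -4.789%.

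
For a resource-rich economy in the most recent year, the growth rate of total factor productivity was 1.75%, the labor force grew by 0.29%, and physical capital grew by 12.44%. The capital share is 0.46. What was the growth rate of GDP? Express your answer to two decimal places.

Labor's share = 1 − 0.46 = 0.54.
Physical capital: 0.46 × 12.44 = 5.7224 pp.
The labor force: 0.54 × 0.29 = 0.1566 pp.
Output growth = 1.75 + 5.879 = 7.629%.

GDP growth was 7.63%.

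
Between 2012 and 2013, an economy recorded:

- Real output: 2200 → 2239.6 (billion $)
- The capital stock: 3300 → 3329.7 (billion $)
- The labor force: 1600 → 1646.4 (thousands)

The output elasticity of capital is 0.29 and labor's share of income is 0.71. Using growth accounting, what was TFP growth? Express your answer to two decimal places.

Real output growth = (2239.6 − 2200) / 2200 = 1.8%.
The capital stock growth = (3329.7 − 3300) / 3300 = 0.9%.
The labor force growth = (1646.4 − 1600) / 1600 = 2.9%.
Labor's share = 1 − 0.29 = 0.71.
The capital stock: 0.29 × 0.9 = 0.261 pp.
The labor force: 0.71 × 2.9 = 2.059 pp.
TFP growth = 1.8 − 2.32 = -0.52%.

-0.52%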